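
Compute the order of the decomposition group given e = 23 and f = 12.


|D_P| = e * f
= 23 * 12
= 276

276


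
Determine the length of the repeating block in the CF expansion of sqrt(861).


Run the CF algorithm for sqrt(861).
a_0 = floor(sqrt(861)) = 29; set m_0=0, q_0=1.
Recurrence: m' = q*a - m,  q' = (d - m'^2)/q,  a' = floor((a_0 + m')/q').
  step 1: m=29, q=20, a=2
  step 2: m=11, q=37, a=1
  step 3: m=26, q=5, a=11
  step 4: m=29, q=4, a=14
  step 5: m=27, q=33, a=1
  step 6: m=6, q=25, a=1
  step 7: m=19, q=20, a=2
  step 8: m=21, q=21, a=2
  step 9: m=21, q=20, a=2
  step 10: m=19, q=25, a=1
  step 11: m=6, q=33, a=1
  step 12: m=27, q=4, a=14
  step 13: m=29, q=5, a=11
  step 14: m=26, q=37, a=1
  step 15: m=11, q=20, a=2
  step 16: m=29, q=1, a=58
a_16 = 2*a_0 = 58, so the period closes here.
sqrt(861) = [29; 2, 1, 11, 14, 1, 1, 2, 2, 2, 1, 1, 14, 11, 1, 2, 58]
Period length = 16

16


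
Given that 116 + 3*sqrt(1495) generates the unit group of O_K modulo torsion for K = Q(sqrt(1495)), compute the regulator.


epsilon = 116 + 3*sqrt(1495)
= 231.9957
R = ln(231.9957)
= 5.4467

5.4467


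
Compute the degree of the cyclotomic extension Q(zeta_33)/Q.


The degree equals Euler's totient phi(33).
33 = 3 * 11
phi(33) = 20

20


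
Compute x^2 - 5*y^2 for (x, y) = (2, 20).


x^2 - d*y^2
= 2^2 - 5*20^2
= 4 - 2000
= -1996

-1996


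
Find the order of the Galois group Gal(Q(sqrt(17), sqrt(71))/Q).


The 2 square roots of distinct primes are multiplicatively independent over Q,
so [K:Q] = 2^2 and Gal(K/Q) is isomorphic to (Z/2Z)^2.
|Gal| = 2^2 = 4

4


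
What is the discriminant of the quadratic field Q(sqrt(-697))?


For K = Q(sqrt(d)) with d squarefree: disc(K) = d if d = 1 mod 4, and disc(K) = 4d if d = 2 or 3 mod 4.
Here d = -697, and d mod 4 = 3.
d = 3 mod 4, not 1 (O_K = Z[sqrt(d)]), so disc(K) = 4d = 4 * (-697) = -2788

-2788


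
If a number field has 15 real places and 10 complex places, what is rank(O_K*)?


By Dirichlet's unit theorem:
rank = r1 + r2 - 1
= 15 + 10 - 1
= 24

24


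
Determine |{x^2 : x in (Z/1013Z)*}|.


For prime p, the number of non-zero quadratic residues is (p-1)/2.
= (1013-1)/2
= 506

506


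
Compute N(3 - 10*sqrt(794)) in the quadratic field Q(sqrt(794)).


N(a + b*sqrt(d)) = a^2 - d*b^2
= (3)^2 - (794)*(-10)^2
= 9 - 79400
= -79391

-79391


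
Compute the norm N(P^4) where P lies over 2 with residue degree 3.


N(P^a) = p^(a*f)
= 2^(4*3)
= 2^12
= 4096

4096


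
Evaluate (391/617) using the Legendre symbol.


p = 617 is prime, so compute (391/617) with the reciprocity algorithm (Jacobi-symbol steps: pull out 2s via (2/n), flip via reciprocity, reduce):
  reciprocity: (391/617) -> +(617/391)
  reduce: (226/391)
  pull out 2: (2/391) = +1  (since 391 mod 8 = 7)
  reciprocity: (113/391) -> +(391/113)
  reduce: (52/113)
  pull out 2: (2/113) = +1  (since 113 mod 8 = 1)
  pull out 2: (2/113) = +1  (since 113 mod 8 = 1)
  reciprocity: (13/113) -> +(113/13)
  reduce: (9/13)
  reciprocity: (9/13) -> +(13/9)
  reduce: (4/9)
  pull out 2: (2/9) = +1  (since 9 mod 8 = 1)
  pull out 2: (2/9) = +1  (since 9 mod 8 = 1)
  (1/9) = 1
Product of signs = 1
(391/617) = 1

1


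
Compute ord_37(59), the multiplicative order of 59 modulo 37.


We want ord_37(59), the smallest k >= 1 with 59^k = 1 mod 37.
n = 37 = 37, phi(37) = 36; the order divides phi(n).
Divisors of 36: 1, 2, 3, 4, 6, 9, 12, 18, 36
Repeated squaring mod 37: 59^1 = 22, 59^2 = 3, 59^4 = 9, 59^8 = 7, 59^16 = 12, 59^32 = 33
Test divisors in increasing order:
  k=1: 59^1 = 22 mod 37
  k=2: 59^2 = 3 mod 37
  k=3: 59^3 = 3 * 22 = 29 mod 37
  k=4: 59^4 = 9 mod 37
  k=6: 59^6 = 9 * 3 = 27 mod 37
  k=9: 59^9 = 7 * 22 = 6 mod 37
  k=12: 59^12 = 7 * 9 = 26 mod 37
  k=18: 59^18 = 12 * 3 = 36 mod 37
  k=36: 59^36 = 33 * 9 = 1 mod 37  <- first divisor giving 1
Order = 36

36


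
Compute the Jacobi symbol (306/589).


Compute (306/589) via quadratic reciprocity:
  pull out 2: (2/589) = -1  (since 589 mod 8 = 5)
  reciprocity: (153/589) -> +(589/153)
  reduce: (130/153)
  pull out 2: (2/153) = +1  (since 153 mod 8 = 1)
  reciprocity: (65/153) -> +(153/65)
  reduce: (23/65)
  reciprocity: (23/65) -> +(65/23)
  reduce: (19/23)
  reciprocity: (19/23) -> -(23/19)
  reduce: (4/19)
  pull out 2: (2/19) = -1  (since 19 mod 8 = 3)
  pull out 2: (2/19) = -1  (since 19 mod 8 = 3)
  (1/19) = 1
Product of signs = 1

1


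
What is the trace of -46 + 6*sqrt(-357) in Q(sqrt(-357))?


Tr(a + b*sqrt(d)) = (a + b*sqrt(d)) + (a - b*sqrt(d)) = 2a
= 2 * (-46)
= -92

-92


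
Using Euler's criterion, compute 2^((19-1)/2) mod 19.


p = 19 is prime and the exponent is (p-1)/2 = 9, so by Euler's criterion 2^9 = (2/19) = +1 or -1 mod 19.
Compute by square-and-multiply:
  9 = 8 + 1 (binary 1001)
  Repeated squaring mod 19: 2^1 = 2, 2^2 = 4, 2^4 = 16, 2^8 = 9
  2^9 = 2^8 * 2^1 = 9 * 2 mod 19
    9 * 2 = 18 = 18 mod 19
  2^9 = 18 mod 19
Result 18 = p - 1 = -1 mod 19: 2 is a quadratic non-residue mod 19. As a residue in [0, p-1] the value is 18.
2^9 mod 19 = 18

18


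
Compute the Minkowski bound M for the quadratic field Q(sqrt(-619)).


d = -619, d mod 4 = 1, so disc(K) = d = -619; |disc(K)| = 619
Imaginary quadratic field, so n = 2, s = r2 = 1, r1 = 0
M = (n!/n^n) * (4/pi)^s * sqrt(|disc(K)|) = (2!/2^2) * (4/pi)^1 * sqrt(619)
= 0.5 * 1.273240 * 24.879711
= 15.8389

15.8389


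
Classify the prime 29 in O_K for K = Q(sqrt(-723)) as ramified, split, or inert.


K = Q(sqrt(-723)). Since d mod 4 = 1, disc(K) = -723.
Check p | disc: -723 mod 29 = 2.
p does not divide disc. Compute Legendre symbol (d/p):
2^((29-1)/2) mod 29 = -1
(d/p) = -1, so p is inert: (p) stays prime with e=1, f=2, g=1.
Therefore p is inert.

inert


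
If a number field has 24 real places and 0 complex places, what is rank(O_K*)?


By Dirichlet's unit theorem:
rank = r1 + r2 - 1
= 24 + 0 - 1
= 23

23


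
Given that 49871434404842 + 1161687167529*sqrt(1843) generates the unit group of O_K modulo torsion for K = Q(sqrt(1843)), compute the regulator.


epsilon = 49871434404842 + 1161687167529*sqrt(1843)
= 9.9743e+13
R = ln(9.9743e+13)
= 32.2336

32.2336


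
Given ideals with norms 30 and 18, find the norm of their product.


N(IJ) = N(I) * N(J)
= 30 * 18
= 540

540


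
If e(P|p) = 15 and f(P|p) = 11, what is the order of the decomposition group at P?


|D_P| = e * f
= 15 * 11
= 165

165


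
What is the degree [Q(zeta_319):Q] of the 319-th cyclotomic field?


The degree equals Euler's totient phi(319).
319 = 11 * 29
phi(319) = 280

280


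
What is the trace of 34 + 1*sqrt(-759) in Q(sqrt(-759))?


Tr(a + b*sqrt(d)) = (a + b*sqrt(d)) + (a - b*sqrt(d)) = 2a
= 2 * (34)
= 68

68


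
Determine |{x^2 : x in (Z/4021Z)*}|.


For prime p, the number of non-zero quadratic residues is (p-1)/2.
= (4021-1)/2
= 2010

2010


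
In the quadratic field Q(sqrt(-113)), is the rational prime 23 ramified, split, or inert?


K = Q(sqrt(-113)). Since d mod 4 = 3, disc(K) = -452.
Check p | disc: -452 mod 23 = 8.
p does not divide disc. Compute Legendre symbol (d/p):
2^((23-1)/2) mod 23 = 1
(d/p) = 1, so p splits: (p) = P*P' with e=1, f=1, g=2.
Therefore p is split.

split


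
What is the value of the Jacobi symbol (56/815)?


Compute (56/815) via quadratic reciprocity:
  pull out 2: (2/815) = +1  (since 815 mod 8 = 7)
  pull out 2: (2/815) = +1  (since 815 mod 8 = 7)
  pull out 2: (2/815) = +1  (since 815 mod 8 = 7)
  reciprocity: (7/815) -> -(815/7)
  reduce: (3/7)
  reciprocity: (3/7) -> -(7/3)
  reduce: (1/3)
  (1/3) = 1
Product of signs = 1

1


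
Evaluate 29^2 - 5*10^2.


x^2 - d*y^2
= 29^2 - 5*10^2
= 841 - 500
= 341

341


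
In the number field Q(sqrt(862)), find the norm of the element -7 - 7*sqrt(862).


N(a + b*sqrt(d)) = a^2 - d*b^2
= (-7)^2 - (862)*(-7)^2
= 49 - 42238
= -42189

-42189


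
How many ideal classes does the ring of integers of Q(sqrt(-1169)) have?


K = Q(sqrt(-1169)). d mod 4 = 3, so D = disc(K) = 4d = -4676
h(K) equals the number of primitive reduced positive-definite forms (a, b, c) = a*x^2 + b*x*y + c*y^2 with b^2 - 4ac = D,
where reduced means |b| <= a <= c, with b >= 0 whenever |b| = a or a = c, and primitive means gcd(a, b, c) = 1.
Reduced forces 3a^2 <= |D| = 4676, so 1 <= a <= 39; b must have the parity of D, and c = (b^2 - D)/(4a) must be an integer >= a.
Enumerate a = 1..39, b in [-a, a]:
  a=1: (1, 0, 1169)  [1]
  a=2: (2, 2, 585)  [1]
  a=3: (3, -2, 390), (3, 2, 390)  [2]
  a=4: none
  a=5: (5, -2, 234), (5, 2, 234)  [2]
  a=6: (6, -2, 195), (6, 2, 195)  [2]
  a=7: (7, 0, 167)  [1]
  a=8: none
  a=9: (9, -2, 130), (9, 2, 130)  [2]
  a=10: (10, -2, 117), (10, 2, 117)  [2]
  a=11..12: none
  a=13: (13, -2, 90), (13, 2, 90)  [2]
  a=14: (14, 14, 87)  [1]
  a=15: (15, -8, 79), (15, -2, 78), (15, 2, 78), (15, 8, 79)  [4]
  a=16: none
  a=17: (17, -4, 69), (17, 4, 69)  [2]
  a=18: (18, -2, 65), (18, 2, 65)  [2]
  a=19: (19, -6, 62), (19, 6, 62)  [2]
  a=20: none
  a=21: (21, -14, 58), (21, 14, 58)  [2]
  a=22: none
  a=23: (23, -4, 51), (23, 4, 51)  [2]
  a=24: none
  a=25: (25, -18, 50), (25, 18, 50)  [2]
  a=26: (26, -2, 45), (26, 2, 45)  [2]
  a=27: (27, -20, 47), (27, 20, 47)  [2]
  a=28: none
  a=29: (29, -14, 42), (29, 14, 42)  [2]
  a=30: (30, -22, 43), (30, -2, 39), (30, 2, 39), (30, 22, 43)  [4]
  a=31: (31, -6, 38), (31, 6, 38)  [2]
  a=32..33: none
  a=34: (34, -30, 41), (34, 30, 41)  [2]
  a=35: (35, -28, 39), (35, 28, 39)  [2]
  a=36..39: none
Total reduced forms: 1 + 1 + 2 + 2 + 2 + 1 + 2 + 2 + 2 + 1 + 4 + 2 + 2 + 2 + 2 + 2 + 2 + 2 + 2 + 2 + 4 + 2 + 2 + 2 = 48
h = 48

48


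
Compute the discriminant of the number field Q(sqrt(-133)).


For K = Q(sqrt(d)) with d squarefree: disc(K) = d if d = 1 mod 4, and disc(K) = 4d if d = 2 or 3 mod 4.
Here d = -133, and d mod 4 = 3.
d = 3 mod 4, not 1 (O_K = Z[sqrt(d)]), so disc(K) = 4d = 4 * (-133) = -532

-532


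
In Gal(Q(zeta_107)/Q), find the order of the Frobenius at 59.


The Frobenius at p in Gal(Q(zeta_n)/Q) = (Z/nZ)* is the class of p, so its order is ord_107(59), the smallest k >= 1 with 59^k = 1 mod 107.
n = 107 = 107, phi(107) = 106; the order divides phi(n).
Divisors of 106: 1, 2, 53, 106
Repeated squaring mod 107: 59^1 = 59, 59^2 = 57, 59^4 = 39, 59^8 = 23, 59^16 = 101, 59^32 = 36, 59^64 = 12
Test divisors in increasing order:
  k=1: 59^1 = 59 mod 107
  k=2: 59^2 = 57 mod 107
  k=53: 59^53 = 36 * 101 * 39 * 59 = 106 mod 107
  k=106: 59^106 = 12 * 36 * 23 * 57 = 1 mod 107  <- first divisor giving 1
Order = 106

106


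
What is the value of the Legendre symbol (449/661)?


p = 661 is prime, so compute (449/661) with the reciprocity algorithm (Jacobi-symbol steps: pull out 2s via (2/n), flip via reciprocity, reduce):
  reciprocity: (449/661) -> +(661/449)
  reduce: (212/449)
  pull out 2: (2/449) = +1  (since 449 mod 8 = 1)
  pull out 2: (2/449) = +1  (since 449 mod 8 = 1)
  reciprocity: (53/449) -> +(449/53)
  reduce: (25/53)
  reciprocity: (25/53) -> +(53/25)
  reduce: (3/25)
  reciprocity: (3/25) -> +(25/3)
  reduce: (1/3)
  (1/3) = 1
Product of signs = 1
(449/661) = 1

1


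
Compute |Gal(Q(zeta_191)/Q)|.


|Gal(Q(zeta_191)/Q)| = phi(191)
= 190

190


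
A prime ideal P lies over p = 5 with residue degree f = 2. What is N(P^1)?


N(P^a) = p^(a*f)
= 5^(1*2)
= 5^2
= 25

25


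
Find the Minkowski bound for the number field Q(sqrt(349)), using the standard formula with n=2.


d = 349, d mod 4 = 1, so disc(K) = d = 349; |disc(K)| = 349
Real quadratic field, so n = 2, s = r2 = 0, r1 = 2
M = (n!/n^n) * (4/pi)^s * sqrt(|disc(K)|) = (2!/2^2) * (4/pi)^0 * sqrt(349)
= 0.5 * 1.000000 * 18.681542
= 9.3408

9.3408


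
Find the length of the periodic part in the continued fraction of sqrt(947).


Run the CF algorithm for sqrt(947).
a_0 = floor(sqrt(947)) = 30; set m_0=0, q_0=1.
Recurrence: m' = q*a - m,  q' = (d - m'^2)/q,  a' = floor((a_0 + m')/q').
  step 1: m=30, q=47, a=1
  step 2: m=17, q=14, a=3
  step 3: m=25, q=23, a=2
  step 4: m=21, q=22, a=2
  step 5: m=23, q=19, a=2
  step 6: m=15, q=38, a=1
  step 7: m=23, q=11, a=4
  step 8: m=21, q=46, a=1
  step 9: m=25, q=7, a=7
  step 10: m=24, q=53, a=1
  step 11: m=29, q=2, a=29
  step 12: m=29, q=53, a=1
  step 13: m=24, q=7, a=7
  step 14: m=25, q=46, a=1
  step 15: m=21, q=11, a=4
  step 16: m=23, q=38, a=1
  step 17: m=15, q=19, a=2
  step 18: m=23, q=22, a=2
  step 19: m=21, q=23, a=2
  step 20: m=25, q=14, a=3
  step 21: m=17, q=47, a=1
  step 22: m=30, q=1, a=60
a_22 = 2*a_0 = 60, so the period closes here.
sqrt(947) = [30; 1, 3, 2, 2, 2, 1, 4, 1, 7, 1, 29, 1, 7, 1, 4, 1, 2, 2, 2, 3, 1, 60]
Period length = 22

22


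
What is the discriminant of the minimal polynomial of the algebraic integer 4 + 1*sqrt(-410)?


The element 4 + 1*sqrt(-410) has minimal polynomial:
x^2 - 8*x + 426
Discriminant = (-8)^2 - 4*(426)
= 64 - 1704
= -1640

-1640


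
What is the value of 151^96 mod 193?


p = 193 is prime and the exponent is (p-1)/2 = 96, so by Euler's criterion 151^96 = (151/193) = +1 or -1 mod 193.
Compute by square-and-multiply:
  96 = 64 + 32 (binary 1100000)
  Repeated squaring mod 193: 151^1 = 151, 151^2 = 27, 151^4 = 150, 151^8 = 112, 151^16 = 192, 151^32 = 1, 151^64 = 1
  151^96 = 151^64 * 151^32 = 1 * 1 mod 193
    1 * 1 = 1 = 1 mod 193
  151^96 = 1 mod 193
Result 1: 151 is a quadratic residue mod 193.
151^96 mod 193 = 1

1


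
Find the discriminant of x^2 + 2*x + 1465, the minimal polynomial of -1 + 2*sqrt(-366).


The element -1 + 2*sqrt(-366) has minimal polynomial:
x^2 + 2*x + 1465
Discriminant = (2)^2 - 4*(1465)
= 4 - 5860
= -5856

-5856


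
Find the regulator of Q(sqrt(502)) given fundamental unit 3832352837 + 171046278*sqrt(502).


epsilon = 3832352837 + 171046278*sqrt(502)
= 7.6647e+09
R = ln(7.6647e+09)
= 22.7599

22.7599


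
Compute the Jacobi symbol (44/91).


Compute (44/91) via quadratic reciprocity:
  pull out 2: (2/91) = -1  (since 91 mod 8 = 3)
  pull out 2: (2/91) = -1  (since 91 mod 8 = 3)
  reciprocity: (11/91) -> -(91/11)
  reduce: (3/11)
  reciprocity: (3/11) -> -(11/3)
  reduce: (2/3)
  pull out 2: (2/3) = -1  (since 3 mod 8 = 3)
  (1/3) = 1
Product of signs = -1

-1


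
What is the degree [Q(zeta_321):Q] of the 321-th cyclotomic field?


The degree equals Euler's totient phi(321).
321 = 3 * 107
phi(321) = 212

212


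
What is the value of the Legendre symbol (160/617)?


p = 617 is prime, so compute (160/617) with the reciprocity algorithm (Jacobi-symbol steps: pull out 2s via (2/n), flip via reciprocity, reduce):
  pull out 2: (2/617) = +1  (since 617 mod 8 = 1)
  pull out 2: (2/617) = +1  (since 617 mod 8 = 1)
  pull out 2: (2/617) = +1  (since 617 mod 8 = 1)
  pull out 2: (2/617) = +1  (since 617 mod 8 = 1)
  pull out 2: (2/617) = +1  (since 617 mod 8 = 1)
  reciprocity: (5/617) -> +(617/5)
  reduce: (2/5)
  pull out 2: (2/5) = -1  (since 5 mod 8 = 5)
  (1/5) = 1
Product of signs = -1
(160/617) = -1

-1


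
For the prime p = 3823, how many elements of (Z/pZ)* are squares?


For prime p, the number of non-zero quadratic residues is (p-1)/2.
= (3823-1)/2
= 1911

1911


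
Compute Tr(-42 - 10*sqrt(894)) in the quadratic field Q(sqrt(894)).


Tr(a + b*sqrt(d)) = (a + b*sqrt(d)) + (a - b*sqrt(d)) = 2a
= 2 * (-42)
= -84

-84


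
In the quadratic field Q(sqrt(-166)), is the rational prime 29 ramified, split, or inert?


K = Q(sqrt(-166)). Since d mod 4 = 2, disc(K) = -664.
Check p | disc: -664 mod 29 = 3.
p does not divide disc. Compute Legendre symbol (d/p):
8^((29-1)/2) mod 29 = -1
(d/p) = -1, so p is inert: (p) stays prime with e=1, f=2, g=1.
Therefore p is inert.

inert


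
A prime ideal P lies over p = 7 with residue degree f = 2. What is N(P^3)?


N(P^a) = p^(a*f)
= 7^(3*2)
= 7^6
= 117649

117649


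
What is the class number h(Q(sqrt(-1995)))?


K = Q(sqrt(-1995)). d mod 4 = 1, so D = disc(K) = d = -1995
h(K) equals the number of primitive reduced positive-definite forms (a, b, c) = a*x^2 + b*x*y + c*y^2 with b^2 - 4ac = D,
where reduced means |b| <= a <= c, with b >= 0 whenever |b| = a or a = c, and primitive means gcd(a, b, c) = 1.
Reduced forces 3a^2 <= |D| = 1995, so 1 <= a <= 25; b must have the parity of D, and c = (b^2 - D)/(4a) must be an integer >= a.
Enumerate a = 1..25, b in [-a, a]:
  a=1: (1, 1, 499)  [1]
  a=2: none
  a=3: (3, 3, 167)  [1]
  a=4: none
  a=5: (5, 5, 101)  [1]
  a=6: none
  a=7: (7, 7, 73)  [1]
  a=8..14: none
  a=15: (15, 15, 37)  [1]
  a=16..18: none
  a=19: (19, 19, 31)  [1]
  a=20: none
  a=21: (21, 21, 29)  [1]
  a=22: none
  a=23: (23, 11, 23)  [1]
  a=24..25: none
Total reduced forms: 1 + 1 + 1 + 1 + 1 + 1 + 1 + 1 = 8
h = 8

8


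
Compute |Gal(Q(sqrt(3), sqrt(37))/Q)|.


The 2 square roots of distinct primes are multiplicatively independent over Q,
so [K:Q] = 2^2 and Gal(K/Q) is isomorphic to (Z/2Z)^2.
|Gal| = 2^2 = 4

4


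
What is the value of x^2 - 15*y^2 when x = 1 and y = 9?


x^2 - d*y^2
= 1^2 - 15*9^2
= 1 - 1215
= -1214

-1214


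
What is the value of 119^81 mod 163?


p = 163 is prime and the exponent is (p-1)/2 = 81, so by Euler's criterion 119^81 = (119/163) = +1 or -1 mod 163.
Compute by square-and-multiply:
  81 = 64 + 16 + 1 (binary 1010001)
  Repeated squaring mod 163: 119^1 = 119, 119^2 = 143, 119^4 = 74, 119^8 = 97, 119^16 = 118, 119^32 = 69, 119^64 = 34
  119^81 = 119^64 * 119^16 * 119^1 = 34 * 118 * 119 mod 163
    34 * 118 = 4012 = 100 mod 163
    100 * 119 = 11900 = 1 mod 163
  119^81 = 1 mod 163
Result 1: 119 is a quadratic residue mod 163.
119^81 mod 163 = 1

1


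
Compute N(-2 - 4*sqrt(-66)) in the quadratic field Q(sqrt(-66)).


N(a + b*sqrt(d)) = a^2 - d*b^2
= (-2)^2 - (-66)*(-4)^2
= 4 + 1056
= 1060

1060


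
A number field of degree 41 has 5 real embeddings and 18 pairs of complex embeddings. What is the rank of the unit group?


By Dirichlet's unit theorem:
rank = r1 + r2 - 1
= 5 + 18 - 1
= 22

22


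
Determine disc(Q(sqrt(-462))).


For K = Q(sqrt(d)) with d squarefree: disc(K) = d if d = 1 mod 4, and disc(K) = 4d if d = 2 or 3 mod 4.
Here d = -462, and d mod 4 = 2.
d = 2 mod 4, not 1 (O_K = Z[sqrt(d)]), so disc(K) = 4d = 4 * (-462) = -1848

-1848


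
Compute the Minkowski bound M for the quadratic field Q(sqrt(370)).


d = 370, d mod 4 = 2, so disc(K) = 4d = 1480; |disc(K)| = 1480
Real quadratic field, so n = 2, s = r2 = 0, r1 = 2
M = (n!/n^n) * (4/pi)^s * sqrt(|disc(K)|) = (2!/2^2) * (4/pi)^0 * sqrt(1480)
= 0.5 * 1.000000 * 38.470768
= 19.2354

19.2354


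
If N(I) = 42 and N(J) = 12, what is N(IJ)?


N(IJ) = N(I) * N(J)
= 42 * 12
= 504

504


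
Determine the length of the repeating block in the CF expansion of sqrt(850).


Run the CF algorithm for sqrt(850).
a_0 = floor(sqrt(850)) = 29; set m_0=0, q_0=1.
Recurrence: m' = q*a - m,  q' = (d - m'^2)/q,  a' = floor((a_0 + m')/q').
  step 1: m=29, q=9, a=6
  step 2: m=25, q=25, a=2
  step 3: m=25, q=9, a=6
  step 4: m=29, q=1, a=58
a_4 = 2*a_0 = 58, so the period closes here.
sqrt(850) = [29; 6, 2, 6, 58]
Period length = 4

4


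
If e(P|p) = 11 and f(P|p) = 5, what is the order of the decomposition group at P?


|D_P| = e * f
= 11 * 5
= 55

55


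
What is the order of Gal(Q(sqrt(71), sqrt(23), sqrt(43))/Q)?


The 3 square roots of distinct primes are multiplicatively independent over Q,
so [K:Q] = 2^3 and Gal(K/Q) is isomorphic to (Z/2Z)^3.
|Gal| = 2^3 = 8

8


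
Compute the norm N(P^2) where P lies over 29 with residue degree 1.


N(P^a) = p^(a*f)
= 29^(2*1)
= 29^2
= 841

841


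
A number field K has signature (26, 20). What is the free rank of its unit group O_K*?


By Dirichlet's unit theorem:
rank = r1 + r2 - 1
= 26 + 20 - 1
= 45

45


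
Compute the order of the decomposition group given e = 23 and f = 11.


|D_P| = e * f
= 23 * 11
= 253

253


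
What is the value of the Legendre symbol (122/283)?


p = 283 is prime, so compute (122/283) with the reciprocity algorithm (Jacobi-symbol steps: pull out 2s via (2/n), flip via reciprocity, reduce):
  pull out 2: (2/283) = -1  (since 283 mod 8 = 3)
  reciprocity: (61/283) -> +(283/61)
  reduce: (39/61)
  reciprocity: (39/61) -> +(61/39)
  reduce: (22/39)
  pull out 2: (2/39) = +1  (since 39 mod 8 = 7)
  reciprocity: (11/39) -> -(39/11)
  reduce: (6/11)
  pull out 2: (2/11) = -1  (since 11 mod 8 = 3)
  reciprocity: (3/11) -> -(11/3)
  reduce: (2/3)
  pull out 2: (2/3) = -1  (since 3 mod 8 = 3)
  (1/3) = 1
Product of signs = -1
(122/283) = -1

-1


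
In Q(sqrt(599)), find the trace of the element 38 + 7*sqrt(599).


Tr(a + b*sqrt(d)) = (a + b*sqrt(d)) + (a - b*sqrt(d)) = 2a
= 2 * (38)
= 76

76


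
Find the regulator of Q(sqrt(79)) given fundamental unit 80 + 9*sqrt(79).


epsilon = 80 + 9*sqrt(79)
= 159.9937
R = ln(159.9937)
= 5.0751

5.0751


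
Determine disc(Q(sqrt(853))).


For K = Q(sqrt(d)) with d squarefree: disc(K) = d if d = 1 mod 4, and disc(K) = 4d if d = 2 or 3 mod 4.
Here d = 853, and d mod 4 = 1.
d = 1 mod 4 (O_K = Z[(1+sqrt(d))/2]), so disc(K) = d = 853

853


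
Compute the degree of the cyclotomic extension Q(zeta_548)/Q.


The degree equals Euler's totient phi(548).
548 = 2^2 * 137
phi(548) = 272

272


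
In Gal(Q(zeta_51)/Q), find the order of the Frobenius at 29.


The Frobenius at p in Gal(Q(zeta_n)/Q) = (Z/nZ)* is the class of p, so its order is ord_51(29), the smallest k >= 1 with 29^k = 1 mod 51.
n = 51 = 3 * 17, phi(51) = 32; the order divides phi(n).
Divisors of 32: 1, 2, 4, 8, 16, 32
Repeated squaring mod 51: 29^1 = 29, 29^2 = 25, 29^4 = 13, 29^8 = 16, 29^16 = 1, 29^32 = 1
Test divisors in increasing order:
  k=1: 29^1 = 29 mod 51
  k=2: 29^2 = 25 mod 51
  k=4: 29^4 = 13 mod 51
  k=8: 29^8 = 16 mod 51
  k=16: 29^16 = 1 mod 51  <- first divisor giving 1
Order = 16

16


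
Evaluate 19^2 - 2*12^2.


x^2 - d*y^2
= 19^2 - 2*12^2
= 361 - 288
= 73

73


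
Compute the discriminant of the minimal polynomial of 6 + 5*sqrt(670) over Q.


The element 6 + 5*sqrt(670) has minimal polynomial:
x^2 - 12*x - 16714
Discriminant = (-12)^2 - 4*(-16714)
= 144 + 66856
= 67000

67000


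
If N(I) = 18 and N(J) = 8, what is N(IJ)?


N(IJ) = N(I) * N(J)
= 18 * 8
= 144

144


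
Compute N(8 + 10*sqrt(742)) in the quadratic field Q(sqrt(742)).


N(a + b*sqrt(d)) = a^2 - d*b^2
= (8)^2 - (742)*(10)^2
= 64 - 74200
= -74136

-74136


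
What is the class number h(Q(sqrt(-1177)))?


K = Q(sqrt(-1177)). d mod 4 = 3, so D = disc(K) = 4d = -4708
h(K) equals the number of primitive reduced positive-definite forms (a, b, c) = a*x^2 + b*x*y + c*y^2 with b^2 - 4ac = D,
where reduced means |b| <= a <= c, with b >= 0 whenever |b| = a or a = c, and primitive means gcd(a, b, c) = 1.
Reduced forces 3a^2 <= |D| = 4708, so 1 <= a <= 39; b must have the parity of D, and c = (b^2 - D)/(4a) must be an integer >= a.
Enumerate a = 1..39, b in [-a, a]:
  a=1: (1, 0, 1177)  [1]
  a=2: (2, 2, 589)  [1]
  a=3..10: none
  a=11: (11, 0, 107)  [1]
  a=12..16: none
  a=17: (17, -16, 73), (17, 16, 73)  [2]
  a=18: none
  a=19: (19, -2, 62), (19, 2, 62)  [2]
  a=20..21: none
  a=22: (22, 22, 59)  [1]
  a=23..30: none
  a=31: (31, -2, 38), (31, 2, 38)  [2]
  a=32..33: none
  a=34: (34, -18, 37), (34, 18, 37)  [2]
  a=35..39: none
Total reduced forms: 1 + 1 + 1 + 2 + 2 + 1 + 2 + 2 = 12
h = 12

12


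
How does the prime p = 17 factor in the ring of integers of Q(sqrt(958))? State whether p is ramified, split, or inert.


K = Q(sqrt(958)). Since d mod 4 = 2, disc(K) = 3832.
Check p | disc: 3832 mod 17 = 7.
p does not divide disc. Compute Legendre symbol (d/p):
6^((17-1)/2) mod 17 = -1
(d/p) = -1, so p is inert: (p) stays prime with e=1, f=2, g=1.
Therefore p is inert.

inert


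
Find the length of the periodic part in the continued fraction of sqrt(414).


Run the CF algorithm for sqrt(414).
a_0 = floor(sqrt(414)) = 20; set m_0=0, q_0=1.
Recurrence: m' = q*a - m,  q' = (d - m'^2)/q,  a' = floor((a_0 + m')/q').
  step 1: m=20, q=14, a=2
  step 2: m=8, q=25, a=1
  step 3: m=17, q=5, a=7
  step 4: m=18, q=18, a=2
  step 5: m=18, q=5, a=7
  step 6: m=17, q=25, a=1
  step 7: m=8, q=14, a=2
  step 8: m=20, q=1, a=40
a_8 = 2*a_0 = 40, so the period closes here.
sqrt(414) = [20; 2, 1, 7, 2, 7, 1, 2, 40]
Period length = 8

8


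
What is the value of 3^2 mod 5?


p = 5 is prime and the exponent is (p-1)/2 = 2, so by Euler's criterion 3^2 = (3/5) = +1 or -1 mod 5.
Compute by square-and-multiply:
  2 = 2 (binary 10)
  Repeated squaring mod 5: 3^1 = 3, 3^2 = 4
  3^2 = 4 mod 5
Result 4 = p - 1 = -1 mod 5: 3 is a quadratic non-residue mod 5. As a residue in [0, p-1] the value is 4.
3^2 mod 5 = 4

4


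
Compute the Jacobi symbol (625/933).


Compute (625/933) via quadratic reciprocity:
  reciprocity: (625/933) -> +(933/625)
  reduce: (308/625)
  pull out 2: (2/625) = +1  (since 625 mod 8 = 1)
  pull out 2: (2/625) = +1  (since 625 mod 8 = 1)
  reciprocity: (77/625) -> +(625/77)
  reduce: (9/77)
  reciprocity: (9/77) -> +(77/9)
  reduce: (5/9)
  reciprocity: (5/9) -> +(9/5)
  reduce: (4/5)
  pull out 2: (2/5) = -1  (since 5 mod 8 = 5)
  pull out 2: (2/5) = -1  (since 5 mod 8 = 5)
  (1/5) = 1
Product of signs = 1

1


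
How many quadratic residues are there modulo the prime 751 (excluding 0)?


For prime p, the number of non-zero quadratic residues is (p-1)/2.
= (751-1)/2
= 375

375


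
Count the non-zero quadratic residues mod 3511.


For prime p, the number of non-zero quadratic residues is (p-1)/2.
= (3511-1)/2
= 1755

1755


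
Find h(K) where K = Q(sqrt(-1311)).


K = Q(sqrt(-1311)). d mod 4 = 1, so D = disc(K) = d = -1311
h(K) equals the number of primitive reduced positive-definite forms (a, b, c) = a*x^2 + b*x*y + c*y^2 with b^2 - 4ac = D,
where reduced means |b| <= a <= c, with b >= 0 whenever |b| = a or a = c, and primitive means gcd(a, b, c) = 1.
Reduced forces 3a^2 <= |D| = 1311, so 1 <= a <= 20; b must have the parity of D, and c = (b^2 - D)/(4a) must be an integer >= a.
Enumerate a = 1..20, b in [-a, a]:
  a=1: (1, 1, 328)  [1]
  a=2: (2, -1, 164), (2, 1, 164)  [2]
  a=3: (3, 3, 110)  [1]
  a=4: (4, -1, 82), (4, 1, 82)  [2]
  a=5: (5, -3, 66), (5, 3, 66)  [2]
  a=6: (6, -3, 55), (6, 3, 55)  [2]
  a=7: none
  a=8: (8, -1, 41), (8, 1, 41)  [2]
  a=9: none
  a=10: (10, -7, 34), (10, -3, 33), (10, 3, 33), (10, 7, 34)  [4]
  a=11: (11, -3, 30), (11, 3, 30)  [2]
  a=12: (12, -9, 29), (12, 9, 29)  [2]
  a=13..14: none
  a=15: (15, -3, 22), (15, 3, 22)  [2]
  a=16: (16, -15, 24), (16, 15, 24)  [2]
  a=17: (17, -7, 20), (17, 7, 20)  [2]
  a=18: none
  a=19: (19, 19, 22)  [1]
  a=20: (20, 17, 20)  [1]
Total reduced forms: 1 + 2 + 1 + 2 + 2 + 2 + 2 + 4 + 2 + 2 + 2 + 2 + 2 + 1 + 1 = 28
h = 28

28


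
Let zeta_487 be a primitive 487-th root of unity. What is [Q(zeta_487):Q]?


The degree equals Euler's totient phi(487).
487 = 487
phi(487) = 486

486


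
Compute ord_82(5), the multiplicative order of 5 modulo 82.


We want ord_82(5), the smallest k >= 1 with 5^k = 1 mod 82.
n = 82 = 2 * 41, phi(82) = 40; the order divides phi(n).
Divisors of 40: 1, 2, 4, 5, 8, 10, 20, 40
Repeated squaring mod 82: 5^1 = 5, 5^2 = 25, 5^4 = 51, 5^8 = 59, 5^16 = 37, 5^32 = 57
Test divisors in increasing order:
  k=1: 5^1 = 5 mod 82
  k=2: 5^2 = 25 mod 82
  k=4: 5^4 = 51 mod 82
  k=5: 5^5 = 51 * 5 = 9 mod 82
  k=8: 5^8 = 59 mod 82
  k=10: 5^10 = 59 * 25 = 81 mod 82
  k=20: 5^20 = 37 * 51 = 1 mod 82  <- first divisor giving 1
Order = 20

20


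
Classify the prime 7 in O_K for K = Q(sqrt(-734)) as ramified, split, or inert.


K = Q(sqrt(-734)). Since d mod 4 = 2, disc(K) = -2936.
Check p | disc: -2936 mod 7 = 4.
p does not divide disc. Compute Legendre symbol (d/p):
1^((7-1)/2) mod 7 = 1
(d/p) = 1, so p splits: (p) = P*P' with e=1, f=1, g=2.
Therefore p is split.

split


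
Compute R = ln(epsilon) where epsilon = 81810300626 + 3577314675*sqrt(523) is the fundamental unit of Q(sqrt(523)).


epsilon = 81810300626 + 3577314675*sqrt(523)
= 1.6362e+11
R = ln(1.6362e+11)
= 25.8208

25.8208


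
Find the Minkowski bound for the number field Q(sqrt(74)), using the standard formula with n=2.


d = 74, d mod 4 = 2, so disc(K) = 4d = 296; |disc(K)| = 296
Real quadratic field, so n = 2, s = r2 = 0, r1 = 2
M = (n!/n^n) * (4/pi)^s * sqrt(|disc(K)|) = (2!/2^2) * (4/pi)^0 * sqrt(296)
= 0.5 * 1.000000 * 17.204651
= 8.6023

8.6023


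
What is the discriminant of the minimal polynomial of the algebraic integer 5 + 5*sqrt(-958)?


The element 5 + 5*sqrt(-958) has minimal polynomial:
x^2 - 10*x + 23975
Discriminant = (-10)^2 - 4*(23975)
= 100 - 95900
= -95800

-95800


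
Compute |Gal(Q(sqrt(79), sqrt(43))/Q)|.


The 2 square roots of distinct primes are multiplicatively independent over Q,
so [K:Q] = 2^2 and Gal(K/Q) is isomorphic to (Z/2Z)^2.
|Gal| = 2^2 = 4

4


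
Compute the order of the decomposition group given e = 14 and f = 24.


|D_P| = e * f
= 14 * 24
= 336

336


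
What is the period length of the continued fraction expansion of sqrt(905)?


Run the CF algorithm for sqrt(905).
a_0 = floor(sqrt(905)) = 30; set m_0=0, q_0=1.
Recurrence: m' = q*a - m,  q' = (d - m'^2)/q,  a' = floor((a_0 + m')/q').
  step 1: m=30, q=5, a=12
  step 2: m=30, q=1, a=60
a_2 = 2*a_0 = 60, so the period closes here.
sqrt(905) = [30; 12, 60]
Period length = 2

2


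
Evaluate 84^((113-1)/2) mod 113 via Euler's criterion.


p = 113 is prime and the exponent is (p-1)/2 = 56, so by Euler's criterion 84^56 = (84/113) = +1 or -1 mod 113.
Compute by square-and-multiply:
  56 = 32 + 16 + 8 (binary 111000)
  Repeated squaring mod 113: 84^1 = 84, 84^2 = 50, 84^4 = 14, 84^8 = 83, 84^16 = 109, 84^32 = 16
  84^56 = 84^32 * 84^16 * 84^8 = 16 * 109 * 83 mod 113
    16 * 109 = 1744 = 49 mod 113
    49 * 83 = 4067 = 112 mod 113
  84^56 = 112 mod 113
Result 112 = p - 1 = -1 mod 113: 84 is a quadratic non-residue mod 113. As a residue in [0, p-1] the value is 112.
84^56 mod 113 = 112

112


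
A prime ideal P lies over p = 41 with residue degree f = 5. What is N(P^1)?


N(P^a) = p^(a*f)
= 41^(1*5)
= 41^5
= 115856201

115856201


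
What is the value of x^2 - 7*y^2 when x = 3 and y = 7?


x^2 - d*y^2
= 3^2 - 7*7^2
= 9 - 343
= -334

-334


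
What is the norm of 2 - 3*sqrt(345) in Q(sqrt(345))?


N(a + b*sqrt(d)) = a^2 - d*b^2
= (2)^2 - (345)*(-3)^2
= 4 - 3105
= -3101

-3101


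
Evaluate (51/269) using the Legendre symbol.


p = 269 is prime, so compute (51/269) with the reciprocity algorithm (Jacobi-symbol steps: pull out 2s via (2/n), flip via reciprocity, reduce):
  reciprocity: (51/269) -> +(269/51)
  reduce: (14/51)
  pull out 2: (2/51) = -1  (since 51 mod 8 = 3)
  reciprocity: (7/51) -> -(51/7)
  reduce: (2/7)
  pull out 2: (2/7) = +1  (since 7 mod 8 = 7)
  (1/7) = 1
Product of signs = 1
(51/269) = 1

1


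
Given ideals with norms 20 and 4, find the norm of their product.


N(IJ) = N(I) * N(J)
= 20 * 4
= 80

80


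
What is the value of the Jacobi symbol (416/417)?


Compute (416/417) via quadratic reciprocity:
  pull out 2: (2/417) = +1  (since 417 mod 8 = 1)
  pull out 2: (2/417) = +1  (since 417 mod 8 = 1)
  pull out 2: (2/417) = +1  (since 417 mod 8 = 1)
  pull out 2: (2/417) = +1  (since 417 mod 8 = 1)
  pull out 2: (2/417) = +1  (since 417 mod 8 = 1)
  reciprocity: (13/417) -> +(417/13)
  reduce: (1/13)
  (1/13) = 1
Product of signs = 1

1


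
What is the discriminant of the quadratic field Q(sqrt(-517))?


For K = Q(sqrt(d)) with d squarefree: disc(K) = d if d = 1 mod 4, and disc(K) = 4d if d = 2 or 3 mod 4.
Here d = -517, and d mod 4 = 3.
d = 3 mod 4, not 1 (O_K = Z[sqrt(d)]), so disc(K) = 4d = 4 * (-517) = -2068

-2068


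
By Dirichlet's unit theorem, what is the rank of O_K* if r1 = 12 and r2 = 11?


By Dirichlet's unit theorem:
rank = r1 + r2 - 1
= 12 + 11 - 1
= 22

22


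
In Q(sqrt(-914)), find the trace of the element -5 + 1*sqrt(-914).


Tr(a + b*sqrt(d)) = (a + b*sqrt(d)) + (a - b*sqrt(d)) = 2a
= 2 * (-5)
= -10

-10


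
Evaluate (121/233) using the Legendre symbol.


p = 233 is prime, so compute (121/233) with the reciprocity algorithm (Jacobi-symbol steps: pull out 2s via (2/n), flip via reciprocity, reduce):
  reciprocity: (121/233) -> +(233/121)
  reduce: (112/121)
  pull out 2: (2/121) = +1  (since 121 mod 8 = 1)
  pull out 2: (2/121) = +1  (since 121 mod 8 = 1)
  pull out 2: (2/121) = +1  (since 121 mod 8 = 1)
  pull out 2: (2/121) = +1  (since 121 mod 8 = 1)
  reciprocity: (7/121) -> +(121/7)
  reduce: (2/7)
  pull out 2: (2/7) = +1  (since 7 mod 8 = 7)
  (1/7) = 1
Product of signs = 1
(121/233) = 1

1


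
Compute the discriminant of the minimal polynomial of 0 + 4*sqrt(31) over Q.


The element 0 + 4*sqrt(31) has minimal polynomial:
x^2 + 0*x - 496
Discriminant = (0)^2 - 4*(-496)
= 0 + 1984
= 1984

1984


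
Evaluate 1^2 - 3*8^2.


x^2 - d*y^2
= 1^2 - 3*8^2
= 1 - 192
= -191

-191


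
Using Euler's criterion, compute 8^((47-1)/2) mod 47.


p = 47 is prime and the exponent is (p-1)/2 = 23, so by Euler's criterion 8^23 = (8/47) = +1 or -1 mod 47.
Compute by square-and-multiply:
  23 = 16 + 4 + 2 + 1 (binary 10111)
  Repeated squaring mod 47: 8^1 = 8, 8^2 = 17, 8^4 = 7, 8^8 = 2, 8^16 = 4
  8^23 = 8^16 * 8^4 * 8^2 * 8^1 = 4 * 7 * 17 * 8 mod 47
    4 * 7 = 28 = 28 mod 47
    28 * 17 = 476 = 6 mod 47
    6 * 8 = 48 = 1 mod 47
  8^23 = 1 mod 47
Result 1: 8 is a quadratic residue mod 47.
8^23 mod 47 = 1

1


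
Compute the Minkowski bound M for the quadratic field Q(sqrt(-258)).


d = -258, d mod 4 = 2, so disc(K) = 4d = -1032; |disc(K)| = 1032
Imaginary quadratic field, so n = 2, s = r2 = 1, r1 = 0
M = (n!/n^n) * (4/pi)^s * sqrt(|disc(K)|) = (2!/2^2) * (4/pi)^1 * sqrt(1032)
= 0.5 * 1.273240 * 32.124757
= 20.4513

20.4513


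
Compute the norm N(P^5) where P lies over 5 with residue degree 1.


N(P^a) = p^(a*f)
= 5^(5*1)
= 5^5
= 3125

3125


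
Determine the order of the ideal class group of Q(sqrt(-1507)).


K = Q(sqrt(-1507)). d mod 4 = 1, so D = disc(K) = d = -1507
h(K) equals the number of primitive reduced positive-definite forms (a, b, c) = a*x^2 + b*x*y + c*y^2 with b^2 - 4ac = D,
where reduced means |b| <= a <= c, with b >= 0 whenever |b| = a or a = c, and primitive means gcd(a, b, c) = 1.
Reduced forces 3a^2 <= |D| = 1507, so 1 <= a <= 22; b must have the parity of D, and c = (b^2 - D)/(4a) must be an integer >= a.
Enumerate a = 1..22, b in [-a, a]:
  a=1: (1, 1, 377)  [1]
  a=2..10: none
  a=11: (11, 11, 37)  [1]
  a=12: none
  a=13: (13, -1, 29), (13, 1, 29)  [2]
  a=14..22: none
Total reduced forms: 1 + 1 + 2 = 4
h = 4

4


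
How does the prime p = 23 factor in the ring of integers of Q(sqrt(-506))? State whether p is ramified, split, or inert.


K = Q(sqrt(-506)). Since d mod 4 = 2, disc(K) = -2024.
Check p | disc: -2024 mod 23 = 0.
p divides disc, so p ramifies: (p) = P^2 with e=2, f=1, g=1.
Therefore p is ramified.

ramified


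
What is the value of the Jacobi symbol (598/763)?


Compute (598/763) via quadratic reciprocity:
  pull out 2: (2/763) = -1  (since 763 mod 8 = 3)
  reciprocity: (299/763) -> -(763/299)
  reduce: (165/299)
  reciprocity: (165/299) -> +(299/165)
  reduce: (134/165)
  pull out 2: (2/165) = -1  (since 165 mod 8 = 5)
  reciprocity: (67/165) -> +(165/67)
  reduce: (31/67)
  reciprocity: (31/67) -> -(67/31)
  reduce: (5/31)
  reciprocity: (5/31) -> +(31/5)
  reduce: (1/5)
  (1/5) = 1
Product of signs = 1

1


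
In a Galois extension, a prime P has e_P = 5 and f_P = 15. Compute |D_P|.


|D_P| = e * f
= 5 * 15
= 75

75


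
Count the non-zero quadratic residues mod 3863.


For prime p, the number of non-zero quadratic residues is (p-1)/2.
= (3863-1)/2
= 1931

1931


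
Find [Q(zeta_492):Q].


The degree equals Euler's totient phi(492).
492 = 2^2 * 3 * 41
phi(492) = 160

160


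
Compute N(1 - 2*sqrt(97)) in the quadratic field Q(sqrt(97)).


N(a + b*sqrt(d)) = a^2 - d*b^2
= (1)^2 - (97)*(-2)^2
= 1 - 388
= -387

-387


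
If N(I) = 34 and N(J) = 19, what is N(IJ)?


N(IJ) = N(I) * N(J)
= 34 * 19
= 646

646


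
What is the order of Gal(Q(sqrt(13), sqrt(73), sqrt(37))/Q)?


The 3 square roots of distinct primes are multiplicatively independent over Q,
so [K:Q] = 2^3 and Gal(K/Q) is isomorphic to (Z/2Z)^3.
|Gal| = 2^3 = 8

8


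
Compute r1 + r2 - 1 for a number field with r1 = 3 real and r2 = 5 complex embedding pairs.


By Dirichlet's unit theorem:
rank = r1 + r2 - 1
= 3 + 5 - 1
= 7

7


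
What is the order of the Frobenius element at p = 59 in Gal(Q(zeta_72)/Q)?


The Frobenius at p in Gal(Q(zeta_n)/Q) = (Z/nZ)* is the class of p, so its order is ord_72(59), the smallest k >= 1 with 59^k = 1 mod 72.
n = 72 = 2^3 * 3^2, phi(72) = 24; the order divides phi(n).
Divisors of 24: 1, 2, 3, 4, 6, 8, 12, 24
Repeated squaring mod 72: 59^1 = 59, 59^2 = 25, 59^4 = 49, 59^8 = 25, 59^16 = 49
Test divisors in increasing order:
  k=1: 59^1 = 59 mod 72
  k=2: 59^2 = 25 mod 72
  k=3: 59^3 = 25 * 59 = 35 mod 72
  k=4: 59^4 = 49 mod 72
  k=6: 59^6 = 49 * 25 = 1 mod 72  <- first divisor giving 1
Order = 6

6


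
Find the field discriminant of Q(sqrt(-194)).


For K = Q(sqrt(d)) with d squarefree: disc(K) = d if d = 1 mod 4, and disc(K) = 4d if d = 2 or 3 mod 4.
Here d = -194, and d mod 4 = 2.
d = 2 mod 4, not 1 (O_K = Z[sqrt(d)]), so disc(K) = 4d = 4 * (-194) = -776

-776


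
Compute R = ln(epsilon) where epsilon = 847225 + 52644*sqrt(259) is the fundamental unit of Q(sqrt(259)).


epsilon = 847225 + 52644*sqrt(259)
= 1.6944e+06
R = ln(1.6944e+06)
= 14.3429

14.3429


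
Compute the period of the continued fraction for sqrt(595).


Run the CF algorithm for sqrt(595).
a_0 = floor(sqrt(595)) = 24; set m_0=0, q_0=1.
Recurrence: m' = q*a - m,  q' = (d - m'^2)/q,  a' = floor((a_0 + m')/q').
  step 1: m=24, q=19, a=2
  step 2: m=14, q=21, a=1
  step 3: m=7, q=26, a=1
  step 4: m=19, q=9, a=4
  step 5: m=17, q=34, a=1
  step 6: m=17, q=9, a=4
  step 7: m=19, q=26, a=1
  step 8: m=7, q=21, a=1
  step 9: m=14, q=19, a=2
  step 10: m=24, q=1, a=48
a_10 = 2*a_0 = 48, so the period closes here.
sqrt(595) = [24; 2, 1, 1, 4, 1, 4, 1, 1, 2, 48]
Period length = 10

10


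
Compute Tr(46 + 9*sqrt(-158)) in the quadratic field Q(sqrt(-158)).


Tr(a + b*sqrt(d)) = (a + b*sqrt(d)) + (a - b*sqrt(d)) = 2a
= 2 * (46)
= 92

92


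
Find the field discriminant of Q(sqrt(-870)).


For K = Q(sqrt(d)) with d squarefree: disc(K) = d if d = 1 mod 4, and disc(K) = 4d if d = 2 or 3 mod 4.
Here d = -870, and d mod 4 = 2.
d = 2 mod 4, not 1 (O_K = Z[sqrt(d)]), so disc(K) = 4d = 4 * (-870) = -3480

-3480


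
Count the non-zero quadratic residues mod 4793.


For prime p, the number of non-zero quadratic residues is (p-1)/2.
= (4793-1)/2
= 2396

2396


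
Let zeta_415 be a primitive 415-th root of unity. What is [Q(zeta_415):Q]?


The degree equals Euler's totient phi(415).
415 = 5 * 83
phi(415) = 328

328


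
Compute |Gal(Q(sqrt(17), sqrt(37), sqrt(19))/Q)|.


The 3 square roots of distinct primes are multiplicatively independent over Q,
so [K:Q] = 2^3 and Gal(K/Q) is isomorphic to (Z/2Z)^3.
|Gal| = 2^3 = 8

8


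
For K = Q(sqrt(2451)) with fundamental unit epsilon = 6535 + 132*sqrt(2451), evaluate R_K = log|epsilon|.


epsilon = 6535 + 132*sqrt(2451)
= 13069.9999
R = ln(13069.9999)
= 9.4781

9.4781


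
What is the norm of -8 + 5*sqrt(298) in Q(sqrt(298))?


N(a + b*sqrt(d)) = a^2 - d*b^2
= (-8)^2 - (298)*(5)^2
= 64 - 7450
= -7386

-7386


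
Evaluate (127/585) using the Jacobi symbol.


Compute (127/585) via quadratic reciprocity:
  reciprocity: (127/585) -> +(585/127)
  reduce: (77/127)
  reciprocity: (77/127) -> +(127/77)
  reduce: (50/77)
  pull out 2: (2/77) = -1  (since 77 mod 8 = 5)
  reciprocity: (25/77) -> +(77/25)
  reduce: (2/25)
  pull out 2: (2/25) = +1  (since 25 mod 8 = 1)
  (1/25) = 1
Product of signs = -1

-1


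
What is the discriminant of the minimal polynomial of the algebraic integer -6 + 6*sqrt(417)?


The element -6 + 6*sqrt(417) has minimal polynomial:
x^2 + 12*x - 14976
Discriminant = (12)^2 - 4*(-14976)
= 144 + 59904
= 60048

60048
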